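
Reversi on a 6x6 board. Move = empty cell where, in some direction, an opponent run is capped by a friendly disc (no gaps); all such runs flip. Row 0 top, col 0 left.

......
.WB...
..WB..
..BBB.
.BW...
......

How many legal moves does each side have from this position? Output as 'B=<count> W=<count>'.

Answer: B=6 W=5

Derivation:
-- B to move --
(0,0): flips 2 -> legal
(0,1): no bracket -> illegal
(0,2): no bracket -> illegal
(1,0): flips 1 -> legal
(1,3): no bracket -> illegal
(2,0): no bracket -> illegal
(2,1): flips 1 -> legal
(3,1): no bracket -> illegal
(4,3): flips 1 -> legal
(5,1): flips 1 -> legal
(5,2): flips 1 -> legal
(5,3): no bracket -> illegal
B mobility = 6
-- W to move --
(0,1): no bracket -> illegal
(0,2): flips 1 -> legal
(0,3): no bracket -> illegal
(1,3): flips 1 -> legal
(1,4): no bracket -> illegal
(2,1): no bracket -> illegal
(2,4): flips 2 -> legal
(2,5): no bracket -> illegal
(3,0): no bracket -> illegal
(3,1): no bracket -> illegal
(3,5): no bracket -> illegal
(4,0): flips 1 -> legal
(4,3): no bracket -> illegal
(4,4): flips 1 -> legal
(4,5): no bracket -> illegal
(5,0): no bracket -> illegal
(5,1): no bracket -> illegal
(5,2): no bracket -> illegal
W mobility = 5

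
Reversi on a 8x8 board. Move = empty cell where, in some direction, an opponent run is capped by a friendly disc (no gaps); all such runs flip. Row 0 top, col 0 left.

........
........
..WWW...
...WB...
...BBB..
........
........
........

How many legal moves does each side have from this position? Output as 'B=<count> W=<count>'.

-- B to move --
(1,1): flips 2 -> legal
(1,2): flips 1 -> legal
(1,3): flips 2 -> legal
(1,4): flips 1 -> legal
(1,5): no bracket -> illegal
(2,1): no bracket -> illegal
(2,5): no bracket -> illegal
(3,1): no bracket -> illegal
(3,2): flips 1 -> legal
(3,5): no bracket -> illegal
(4,2): no bracket -> illegal
B mobility = 5
-- W to move --
(2,5): no bracket -> illegal
(3,2): no bracket -> illegal
(3,5): flips 1 -> legal
(3,6): no bracket -> illegal
(4,2): no bracket -> illegal
(4,6): no bracket -> illegal
(5,2): no bracket -> illegal
(5,3): flips 1 -> legal
(5,4): flips 2 -> legal
(5,5): flips 1 -> legal
(5,6): flips 2 -> legal
W mobility = 5

Answer: B=5 W=5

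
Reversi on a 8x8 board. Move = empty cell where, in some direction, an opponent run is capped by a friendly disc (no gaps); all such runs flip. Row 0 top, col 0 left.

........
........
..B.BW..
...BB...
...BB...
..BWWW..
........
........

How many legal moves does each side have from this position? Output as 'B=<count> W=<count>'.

Answer: B=8 W=7

Derivation:
-- B to move --
(1,4): no bracket -> illegal
(1,5): no bracket -> illegal
(1,6): flips 1 -> legal
(2,6): flips 1 -> legal
(3,5): no bracket -> illegal
(3,6): no bracket -> illegal
(4,2): no bracket -> illegal
(4,5): no bracket -> illegal
(4,6): no bracket -> illegal
(5,6): flips 3 -> legal
(6,2): flips 1 -> legal
(6,3): flips 1 -> legal
(6,4): flips 1 -> legal
(6,5): flips 1 -> legal
(6,6): flips 1 -> legal
B mobility = 8
-- W to move --
(1,1): flips 3 -> legal
(1,2): no bracket -> illegal
(1,3): no bracket -> illegal
(1,4): flips 3 -> legal
(1,5): no bracket -> illegal
(2,1): no bracket -> illegal
(2,3): flips 3 -> legal
(3,1): no bracket -> illegal
(3,2): flips 1 -> legal
(3,5): flips 1 -> legal
(4,1): no bracket -> illegal
(4,2): no bracket -> illegal
(4,5): no bracket -> illegal
(5,1): flips 1 -> legal
(6,1): flips 3 -> legal
(6,2): no bracket -> illegal
(6,3): no bracket -> illegal
W mobility = 7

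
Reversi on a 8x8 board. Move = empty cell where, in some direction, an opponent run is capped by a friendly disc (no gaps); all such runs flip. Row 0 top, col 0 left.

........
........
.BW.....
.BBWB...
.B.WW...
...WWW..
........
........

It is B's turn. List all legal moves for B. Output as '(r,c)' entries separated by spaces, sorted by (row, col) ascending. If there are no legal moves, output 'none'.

(1,1): no bracket -> illegal
(1,2): flips 1 -> legal
(1,3): flips 1 -> legal
(2,3): flips 1 -> legal
(2,4): no bracket -> illegal
(3,5): no bracket -> illegal
(4,2): no bracket -> illegal
(4,5): no bracket -> illegal
(4,6): no bracket -> illegal
(5,2): flips 1 -> legal
(5,6): no bracket -> illegal
(6,2): no bracket -> illegal
(6,3): no bracket -> illegal
(6,4): flips 2 -> legal
(6,5): flips 2 -> legal
(6,6): no bracket -> illegal

Answer: (1,2) (1,3) (2,3) (5,2) (6,4) (6,5)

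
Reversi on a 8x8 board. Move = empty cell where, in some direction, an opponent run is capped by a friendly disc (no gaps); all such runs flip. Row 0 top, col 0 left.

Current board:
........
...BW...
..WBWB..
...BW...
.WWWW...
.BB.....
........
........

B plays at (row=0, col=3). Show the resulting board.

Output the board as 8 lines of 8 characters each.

Place B at (0,3); scan 8 dirs for brackets.
Dir NW: edge -> no flip
Dir N: edge -> no flip
Dir NE: edge -> no flip
Dir W: first cell '.' (not opp) -> no flip
Dir E: first cell '.' (not opp) -> no flip
Dir SW: first cell '.' (not opp) -> no flip
Dir S: first cell 'B' (not opp) -> no flip
Dir SE: opp run (1,4) capped by B -> flip
All flips: (1,4)

Answer: ...B....
...BB...
..WBWB..
...BW...
.WWWW...
.BB.....
........
........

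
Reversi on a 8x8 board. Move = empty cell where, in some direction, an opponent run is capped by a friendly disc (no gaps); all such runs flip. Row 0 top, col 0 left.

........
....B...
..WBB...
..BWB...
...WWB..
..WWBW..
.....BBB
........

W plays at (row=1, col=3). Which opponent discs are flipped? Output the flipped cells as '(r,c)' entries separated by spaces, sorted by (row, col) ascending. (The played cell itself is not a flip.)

Answer: (2,3)

Derivation:
Dir NW: first cell '.' (not opp) -> no flip
Dir N: first cell '.' (not opp) -> no flip
Dir NE: first cell '.' (not opp) -> no flip
Dir W: first cell '.' (not opp) -> no flip
Dir E: opp run (1,4), next='.' -> no flip
Dir SW: first cell 'W' (not opp) -> no flip
Dir S: opp run (2,3) capped by W -> flip
Dir SE: opp run (2,4), next='.' -> no flip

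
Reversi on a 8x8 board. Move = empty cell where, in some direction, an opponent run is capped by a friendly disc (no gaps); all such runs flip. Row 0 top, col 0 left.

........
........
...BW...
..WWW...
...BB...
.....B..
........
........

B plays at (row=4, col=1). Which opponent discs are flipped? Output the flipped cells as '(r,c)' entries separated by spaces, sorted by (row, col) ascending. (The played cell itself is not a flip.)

Answer: (3,2)

Derivation:
Dir NW: first cell '.' (not opp) -> no flip
Dir N: first cell '.' (not opp) -> no flip
Dir NE: opp run (3,2) capped by B -> flip
Dir W: first cell '.' (not opp) -> no flip
Dir E: first cell '.' (not opp) -> no flip
Dir SW: first cell '.' (not opp) -> no flip
Dir S: first cell '.' (not opp) -> no flip
Dir SE: first cell '.' (not opp) -> no flip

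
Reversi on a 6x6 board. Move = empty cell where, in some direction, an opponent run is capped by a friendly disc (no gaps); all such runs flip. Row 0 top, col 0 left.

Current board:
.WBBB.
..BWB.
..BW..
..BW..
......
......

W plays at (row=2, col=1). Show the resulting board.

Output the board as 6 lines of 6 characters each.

Answer: .WBBB.
..BWB.
.WWW..
..BW..
......
......

Derivation:
Place W at (2,1); scan 8 dirs for brackets.
Dir NW: first cell '.' (not opp) -> no flip
Dir N: first cell '.' (not opp) -> no flip
Dir NE: opp run (1,2) (0,3), next=edge -> no flip
Dir W: first cell '.' (not opp) -> no flip
Dir E: opp run (2,2) capped by W -> flip
Dir SW: first cell '.' (not opp) -> no flip
Dir S: first cell '.' (not opp) -> no flip
Dir SE: opp run (3,2), next='.' -> no flip
All flips: (2,2)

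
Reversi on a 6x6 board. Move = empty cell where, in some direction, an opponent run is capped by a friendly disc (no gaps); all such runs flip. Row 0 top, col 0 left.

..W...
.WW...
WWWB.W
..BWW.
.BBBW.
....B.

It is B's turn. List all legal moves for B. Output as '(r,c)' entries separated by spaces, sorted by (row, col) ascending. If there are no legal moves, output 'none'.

(0,0): no bracket -> illegal
(0,1): flips 1 -> legal
(0,3): no bracket -> illegal
(1,0): flips 1 -> legal
(1,3): no bracket -> illegal
(1,4): no bracket -> illegal
(1,5): no bracket -> illegal
(2,4): flips 3 -> legal
(3,0): no bracket -> illegal
(3,1): no bracket -> illegal
(3,5): flips 2 -> legal
(4,5): flips 2 -> legal
(5,3): no bracket -> illegal
(5,5): no bracket -> illegal

Answer: (0,1) (1,0) (2,4) (3,5) (4,5)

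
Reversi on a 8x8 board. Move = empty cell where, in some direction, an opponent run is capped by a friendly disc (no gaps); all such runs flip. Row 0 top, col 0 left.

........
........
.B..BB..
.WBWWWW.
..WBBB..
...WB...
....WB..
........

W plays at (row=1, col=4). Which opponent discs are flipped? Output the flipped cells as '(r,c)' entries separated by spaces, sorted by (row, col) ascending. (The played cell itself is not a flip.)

Dir NW: first cell '.' (not opp) -> no flip
Dir N: first cell '.' (not opp) -> no flip
Dir NE: first cell '.' (not opp) -> no flip
Dir W: first cell '.' (not opp) -> no flip
Dir E: first cell '.' (not opp) -> no flip
Dir SW: first cell '.' (not opp) -> no flip
Dir S: opp run (2,4) capped by W -> flip
Dir SE: opp run (2,5) capped by W -> flip

Answer: (2,4) (2,5)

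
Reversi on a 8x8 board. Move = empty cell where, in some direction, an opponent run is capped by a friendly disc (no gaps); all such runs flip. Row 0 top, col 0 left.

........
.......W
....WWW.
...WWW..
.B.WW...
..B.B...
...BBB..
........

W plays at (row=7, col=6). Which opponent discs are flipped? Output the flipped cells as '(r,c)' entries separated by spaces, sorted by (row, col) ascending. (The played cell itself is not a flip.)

Answer: (5,4) (6,5)

Derivation:
Dir NW: opp run (6,5) (5,4) capped by W -> flip
Dir N: first cell '.' (not opp) -> no flip
Dir NE: first cell '.' (not opp) -> no flip
Dir W: first cell '.' (not opp) -> no flip
Dir E: first cell '.' (not opp) -> no flip
Dir SW: edge -> no flip
Dir S: edge -> no flip
Dir SE: edge -> no flip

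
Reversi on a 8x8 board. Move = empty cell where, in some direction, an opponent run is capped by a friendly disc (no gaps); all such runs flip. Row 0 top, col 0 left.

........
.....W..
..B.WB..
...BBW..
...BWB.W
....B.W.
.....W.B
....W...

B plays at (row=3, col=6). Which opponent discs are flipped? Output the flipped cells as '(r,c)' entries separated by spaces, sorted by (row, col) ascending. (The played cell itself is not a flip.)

Dir NW: first cell 'B' (not opp) -> no flip
Dir N: first cell '.' (not opp) -> no flip
Dir NE: first cell '.' (not opp) -> no flip
Dir W: opp run (3,5) capped by B -> flip
Dir E: first cell '.' (not opp) -> no flip
Dir SW: first cell 'B' (not opp) -> no flip
Dir S: first cell '.' (not opp) -> no flip
Dir SE: opp run (4,7), next=edge -> no flip

Answer: (3,5)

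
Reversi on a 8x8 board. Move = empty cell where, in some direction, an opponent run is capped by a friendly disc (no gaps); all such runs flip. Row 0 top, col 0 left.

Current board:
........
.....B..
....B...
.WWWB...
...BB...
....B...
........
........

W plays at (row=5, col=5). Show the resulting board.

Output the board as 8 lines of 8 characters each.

Place W at (5,5); scan 8 dirs for brackets.
Dir NW: opp run (4,4) capped by W -> flip
Dir N: first cell '.' (not opp) -> no flip
Dir NE: first cell '.' (not opp) -> no flip
Dir W: opp run (5,4), next='.' -> no flip
Dir E: first cell '.' (not opp) -> no flip
Dir SW: first cell '.' (not opp) -> no flip
Dir S: first cell '.' (not opp) -> no flip
Dir SE: first cell '.' (not opp) -> no flip
All flips: (4,4)

Answer: ........
.....B..
....B...
.WWWB...
...BW...
....BW..
........
........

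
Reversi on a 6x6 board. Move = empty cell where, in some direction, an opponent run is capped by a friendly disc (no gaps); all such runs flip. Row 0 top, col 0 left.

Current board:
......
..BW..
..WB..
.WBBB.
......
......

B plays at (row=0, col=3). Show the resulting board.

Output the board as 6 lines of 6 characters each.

Answer: ...B..
..BB..
..WB..
.WBBB.
......
......

Derivation:
Place B at (0,3); scan 8 dirs for brackets.
Dir NW: edge -> no flip
Dir N: edge -> no flip
Dir NE: edge -> no flip
Dir W: first cell '.' (not opp) -> no flip
Dir E: first cell '.' (not opp) -> no flip
Dir SW: first cell 'B' (not opp) -> no flip
Dir S: opp run (1,3) capped by B -> flip
Dir SE: first cell '.' (not opp) -> no flip
All flips: (1,3)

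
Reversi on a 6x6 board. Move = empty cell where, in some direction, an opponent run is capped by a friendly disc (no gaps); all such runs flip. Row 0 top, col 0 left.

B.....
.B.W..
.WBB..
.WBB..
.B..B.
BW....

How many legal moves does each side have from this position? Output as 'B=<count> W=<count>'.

-- B to move --
(0,2): no bracket -> illegal
(0,3): flips 1 -> legal
(0,4): flips 1 -> legal
(1,0): flips 1 -> legal
(1,2): no bracket -> illegal
(1,4): no bracket -> illegal
(2,0): flips 1 -> legal
(2,4): no bracket -> illegal
(3,0): flips 1 -> legal
(4,0): flips 1 -> legal
(4,2): no bracket -> illegal
(5,2): flips 1 -> legal
B mobility = 7
-- W to move --
(0,1): flips 1 -> legal
(0,2): no bracket -> illegal
(1,0): no bracket -> illegal
(1,2): no bracket -> illegal
(1,4): no bracket -> illegal
(2,0): no bracket -> illegal
(2,4): flips 2 -> legal
(3,0): no bracket -> illegal
(3,4): flips 2 -> legal
(3,5): no bracket -> illegal
(4,0): no bracket -> illegal
(4,2): no bracket -> illegal
(4,3): flips 3 -> legal
(4,5): no bracket -> illegal
(5,2): no bracket -> illegal
(5,3): no bracket -> illegal
(5,4): no bracket -> illegal
(5,5): no bracket -> illegal
W mobility = 4

Answer: B=7 W=4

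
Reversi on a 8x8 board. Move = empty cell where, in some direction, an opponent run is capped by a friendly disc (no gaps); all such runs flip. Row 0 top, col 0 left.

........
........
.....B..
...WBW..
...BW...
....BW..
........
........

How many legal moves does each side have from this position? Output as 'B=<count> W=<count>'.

-- B to move --
(2,2): no bracket -> illegal
(2,3): flips 1 -> legal
(2,4): no bracket -> illegal
(2,6): no bracket -> illegal
(3,2): flips 1 -> legal
(3,6): flips 1 -> legal
(4,2): no bracket -> illegal
(4,5): flips 2 -> legal
(4,6): no bracket -> illegal
(5,3): no bracket -> illegal
(5,6): flips 1 -> legal
(6,4): no bracket -> illegal
(6,5): no bracket -> illegal
(6,6): no bracket -> illegal
B mobility = 5
-- W to move --
(1,4): no bracket -> illegal
(1,5): flips 1 -> legal
(1,6): no bracket -> illegal
(2,3): no bracket -> illegal
(2,4): flips 1 -> legal
(2,6): no bracket -> illegal
(3,2): no bracket -> illegal
(3,6): no bracket -> illegal
(4,2): flips 1 -> legal
(4,5): no bracket -> illegal
(5,2): no bracket -> illegal
(5,3): flips 2 -> legal
(6,3): no bracket -> illegal
(6,4): flips 1 -> legal
(6,5): no bracket -> illegal
W mobility = 5

Answer: B=5 W=5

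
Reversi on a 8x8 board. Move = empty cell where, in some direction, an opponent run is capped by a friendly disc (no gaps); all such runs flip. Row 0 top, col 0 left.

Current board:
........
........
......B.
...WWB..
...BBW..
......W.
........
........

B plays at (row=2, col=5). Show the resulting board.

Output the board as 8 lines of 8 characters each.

Place B at (2,5); scan 8 dirs for brackets.
Dir NW: first cell '.' (not opp) -> no flip
Dir N: first cell '.' (not opp) -> no flip
Dir NE: first cell '.' (not opp) -> no flip
Dir W: first cell '.' (not opp) -> no flip
Dir E: first cell 'B' (not opp) -> no flip
Dir SW: opp run (3,4) capped by B -> flip
Dir S: first cell 'B' (not opp) -> no flip
Dir SE: first cell '.' (not opp) -> no flip
All flips: (3,4)

Answer: ........
........
.....BB.
...WBB..
...BBW..
......W.
........
........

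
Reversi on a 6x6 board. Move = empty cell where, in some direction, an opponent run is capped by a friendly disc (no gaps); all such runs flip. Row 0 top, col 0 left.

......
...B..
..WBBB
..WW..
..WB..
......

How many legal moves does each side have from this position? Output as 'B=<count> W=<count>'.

Answer: B=4 W=7

Derivation:
-- B to move --
(1,1): no bracket -> illegal
(1,2): no bracket -> illegal
(2,1): flips 2 -> legal
(3,1): flips 1 -> legal
(3,4): no bracket -> illegal
(4,1): flips 2 -> legal
(4,4): no bracket -> illegal
(5,1): flips 2 -> legal
(5,2): no bracket -> illegal
(5,3): no bracket -> illegal
B mobility = 4
-- W to move --
(0,2): no bracket -> illegal
(0,3): flips 2 -> legal
(0,4): flips 1 -> legal
(1,2): no bracket -> illegal
(1,4): flips 1 -> legal
(1,5): flips 1 -> legal
(3,4): no bracket -> illegal
(3,5): no bracket -> illegal
(4,4): flips 1 -> legal
(5,2): no bracket -> illegal
(5,3): flips 1 -> legal
(5,4): flips 1 -> legal
W mobility = 7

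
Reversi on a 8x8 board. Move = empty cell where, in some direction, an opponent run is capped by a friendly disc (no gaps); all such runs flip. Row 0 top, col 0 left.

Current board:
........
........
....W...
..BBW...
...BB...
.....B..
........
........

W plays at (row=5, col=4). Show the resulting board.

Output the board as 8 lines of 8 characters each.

Place W at (5,4); scan 8 dirs for brackets.
Dir NW: opp run (4,3) (3,2), next='.' -> no flip
Dir N: opp run (4,4) capped by W -> flip
Dir NE: first cell '.' (not opp) -> no flip
Dir W: first cell '.' (not opp) -> no flip
Dir E: opp run (5,5), next='.' -> no flip
Dir SW: first cell '.' (not opp) -> no flip
Dir S: first cell '.' (not opp) -> no flip
Dir SE: first cell '.' (not opp) -> no flip
All flips: (4,4)

Answer: ........
........
....W...
..BBW...
...BW...
....WB..
........
........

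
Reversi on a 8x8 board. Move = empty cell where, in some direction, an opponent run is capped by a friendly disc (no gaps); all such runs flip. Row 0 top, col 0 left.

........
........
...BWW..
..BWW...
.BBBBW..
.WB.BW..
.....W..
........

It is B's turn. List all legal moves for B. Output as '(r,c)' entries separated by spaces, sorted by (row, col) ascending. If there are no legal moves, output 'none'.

(1,3): no bracket -> illegal
(1,4): flips 2 -> legal
(1,5): flips 2 -> legal
(1,6): flips 2 -> legal
(2,2): flips 1 -> legal
(2,6): flips 2 -> legal
(3,5): flips 2 -> legal
(3,6): flips 1 -> legal
(4,0): no bracket -> illegal
(4,6): flips 1 -> legal
(5,0): flips 1 -> legal
(5,6): flips 3 -> legal
(6,0): flips 1 -> legal
(6,1): flips 1 -> legal
(6,2): no bracket -> illegal
(6,4): no bracket -> illegal
(6,6): flips 1 -> legal
(7,4): no bracket -> illegal
(7,5): no bracket -> illegal
(7,6): flips 1 -> legal

Answer: (1,4) (1,5) (1,6) (2,2) (2,6) (3,5) (3,6) (4,6) (5,0) (5,6) (6,0) (6,1) (6,6) (7,6)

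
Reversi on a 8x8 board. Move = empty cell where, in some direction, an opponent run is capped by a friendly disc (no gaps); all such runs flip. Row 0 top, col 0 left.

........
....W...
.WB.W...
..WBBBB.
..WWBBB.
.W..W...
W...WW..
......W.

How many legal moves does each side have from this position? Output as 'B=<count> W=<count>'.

Answer: B=10 W=7

Derivation:
-- B to move --
(0,3): no bracket -> illegal
(0,4): flips 2 -> legal
(0,5): no bracket -> illegal
(1,0): no bracket -> illegal
(1,1): no bracket -> illegal
(1,2): no bracket -> illegal
(1,3): flips 1 -> legal
(1,5): flips 1 -> legal
(2,0): flips 1 -> legal
(2,3): no bracket -> illegal
(2,5): no bracket -> illegal
(3,0): no bracket -> illegal
(3,1): flips 1 -> legal
(4,0): no bracket -> illegal
(4,1): flips 2 -> legal
(5,0): no bracket -> illegal
(5,2): flips 3 -> legal
(5,3): flips 1 -> legal
(5,5): no bracket -> illegal
(5,6): no bracket -> illegal
(6,1): no bracket -> illegal
(6,2): no bracket -> illegal
(6,3): flips 1 -> legal
(6,6): no bracket -> illegal
(6,7): no bracket -> illegal
(7,0): no bracket -> illegal
(7,1): no bracket -> illegal
(7,3): no bracket -> illegal
(7,4): flips 2 -> legal
(7,5): no bracket -> illegal
(7,7): no bracket -> illegal
B mobility = 10
-- W to move --
(1,1): no bracket -> illegal
(1,2): flips 1 -> legal
(1,3): no bracket -> illegal
(2,3): flips 2 -> legal
(2,5): flips 1 -> legal
(2,6): no bracket -> illegal
(2,7): flips 2 -> legal
(3,1): no bracket -> illegal
(3,7): flips 4 -> legal
(4,7): flips 3 -> legal
(5,3): no bracket -> illegal
(5,5): no bracket -> illegal
(5,6): no bracket -> illegal
(5,7): flips 2 -> legal
W mobility = 7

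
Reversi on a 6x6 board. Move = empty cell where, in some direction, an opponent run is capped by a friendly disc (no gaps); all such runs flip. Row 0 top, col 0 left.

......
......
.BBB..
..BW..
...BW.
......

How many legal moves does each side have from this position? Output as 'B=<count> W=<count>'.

-- B to move --
(2,4): no bracket -> illegal
(3,4): flips 1 -> legal
(3,5): no bracket -> illegal
(4,2): no bracket -> illegal
(4,5): flips 1 -> legal
(5,3): no bracket -> illegal
(5,4): no bracket -> illegal
(5,5): flips 2 -> legal
B mobility = 3
-- W to move --
(1,0): no bracket -> illegal
(1,1): flips 1 -> legal
(1,2): no bracket -> illegal
(1,3): flips 1 -> legal
(1,4): no bracket -> illegal
(2,0): no bracket -> illegal
(2,4): no bracket -> illegal
(3,0): no bracket -> illegal
(3,1): flips 1 -> legal
(3,4): no bracket -> illegal
(4,1): no bracket -> illegal
(4,2): flips 1 -> legal
(5,2): no bracket -> illegal
(5,3): flips 1 -> legal
(5,4): no bracket -> illegal
W mobility = 5

Answer: B=3 W=5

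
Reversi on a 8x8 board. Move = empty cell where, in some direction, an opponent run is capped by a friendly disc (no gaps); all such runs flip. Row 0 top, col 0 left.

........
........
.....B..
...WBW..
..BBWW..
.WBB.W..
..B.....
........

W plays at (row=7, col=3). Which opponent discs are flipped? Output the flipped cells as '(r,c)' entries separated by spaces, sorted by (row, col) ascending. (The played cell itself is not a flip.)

Dir NW: opp run (6,2) capped by W -> flip
Dir N: first cell '.' (not opp) -> no flip
Dir NE: first cell '.' (not opp) -> no flip
Dir W: first cell '.' (not opp) -> no flip
Dir E: first cell '.' (not opp) -> no flip
Dir SW: edge -> no flip
Dir S: edge -> no flip
Dir SE: edge -> no flip

Answer: (6,2)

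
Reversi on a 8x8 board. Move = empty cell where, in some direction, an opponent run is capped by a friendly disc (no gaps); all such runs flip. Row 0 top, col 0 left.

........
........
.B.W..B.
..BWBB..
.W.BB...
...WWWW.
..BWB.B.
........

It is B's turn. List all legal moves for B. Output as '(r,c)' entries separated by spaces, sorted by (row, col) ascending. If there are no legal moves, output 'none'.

(1,2): flips 1 -> legal
(1,3): flips 2 -> legal
(1,4): flips 1 -> legal
(2,2): flips 1 -> legal
(2,4): no bracket -> illegal
(3,0): no bracket -> illegal
(3,1): no bracket -> illegal
(4,0): no bracket -> illegal
(4,2): flips 1 -> legal
(4,5): no bracket -> illegal
(4,6): flips 2 -> legal
(4,7): no bracket -> illegal
(5,0): flips 1 -> legal
(5,1): no bracket -> illegal
(5,2): no bracket -> illegal
(5,7): no bracket -> illegal
(6,5): flips 1 -> legal
(6,7): no bracket -> illegal
(7,2): no bracket -> illegal
(7,3): flips 2 -> legal
(7,4): no bracket -> illegal

Answer: (1,2) (1,3) (1,4) (2,2) (4,2) (4,6) (5,0) (6,5) (7,3)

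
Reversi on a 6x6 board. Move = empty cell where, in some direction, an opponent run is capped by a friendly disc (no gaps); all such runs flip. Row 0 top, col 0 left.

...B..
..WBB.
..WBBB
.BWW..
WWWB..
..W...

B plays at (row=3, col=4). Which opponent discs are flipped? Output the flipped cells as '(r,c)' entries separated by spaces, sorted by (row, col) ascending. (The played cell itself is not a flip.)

Answer: (3,2) (3,3)

Derivation:
Dir NW: first cell 'B' (not opp) -> no flip
Dir N: first cell 'B' (not opp) -> no flip
Dir NE: first cell 'B' (not opp) -> no flip
Dir W: opp run (3,3) (3,2) capped by B -> flip
Dir E: first cell '.' (not opp) -> no flip
Dir SW: first cell 'B' (not opp) -> no flip
Dir S: first cell '.' (not opp) -> no flip
Dir SE: first cell '.' (not opp) -> no flip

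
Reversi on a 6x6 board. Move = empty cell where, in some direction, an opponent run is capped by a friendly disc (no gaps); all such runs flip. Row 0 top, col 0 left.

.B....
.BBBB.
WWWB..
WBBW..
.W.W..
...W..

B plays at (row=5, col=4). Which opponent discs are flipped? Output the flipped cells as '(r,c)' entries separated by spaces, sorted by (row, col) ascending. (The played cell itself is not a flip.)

Dir NW: opp run (4,3) capped by B -> flip
Dir N: first cell '.' (not opp) -> no flip
Dir NE: first cell '.' (not opp) -> no flip
Dir W: opp run (5,3), next='.' -> no flip
Dir E: first cell '.' (not opp) -> no flip
Dir SW: edge -> no flip
Dir S: edge -> no flip
Dir SE: edge -> no flip

Answer: (4,3)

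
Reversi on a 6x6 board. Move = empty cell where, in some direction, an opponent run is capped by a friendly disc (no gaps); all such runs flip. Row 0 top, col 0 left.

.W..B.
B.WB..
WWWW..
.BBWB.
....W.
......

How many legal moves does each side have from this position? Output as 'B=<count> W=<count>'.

Answer: B=6 W=11

Derivation:
-- B to move --
(0,0): no bracket -> illegal
(0,2): flips 2 -> legal
(0,3): no bracket -> illegal
(1,1): flips 2 -> legal
(1,4): flips 1 -> legal
(2,4): no bracket -> illegal
(3,0): flips 1 -> legal
(3,5): no bracket -> illegal
(4,2): no bracket -> illegal
(4,3): flips 2 -> legal
(4,5): no bracket -> illegal
(5,3): no bracket -> illegal
(5,4): flips 1 -> legal
(5,5): no bracket -> illegal
B mobility = 6
-- W to move --
(0,0): flips 1 -> legal
(0,2): no bracket -> illegal
(0,3): flips 1 -> legal
(0,5): no bracket -> illegal
(1,1): no bracket -> illegal
(1,4): flips 1 -> legal
(1,5): no bracket -> illegal
(2,4): flips 1 -> legal
(2,5): no bracket -> illegal
(3,0): flips 2 -> legal
(3,5): flips 1 -> legal
(4,0): flips 1 -> legal
(4,1): flips 2 -> legal
(4,2): flips 2 -> legal
(4,3): flips 1 -> legal
(4,5): flips 1 -> legal
W mobility = 11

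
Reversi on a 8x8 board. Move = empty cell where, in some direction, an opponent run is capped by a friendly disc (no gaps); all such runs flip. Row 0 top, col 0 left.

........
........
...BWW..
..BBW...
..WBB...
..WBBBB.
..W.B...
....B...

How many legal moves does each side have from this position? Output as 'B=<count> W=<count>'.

-- B to move --
(1,3): no bracket -> illegal
(1,4): flips 2 -> legal
(1,5): flips 1 -> legal
(1,6): flips 2 -> legal
(2,6): flips 2 -> legal
(3,1): flips 1 -> legal
(3,5): flips 1 -> legal
(3,6): no bracket -> illegal
(4,1): flips 1 -> legal
(4,5): flips 1 -> legal
(5,1): flips 2 -> legal
(6,1): flips 1 -> legal
(6,3): no bracket -> illegal
(7,1): flips 1 -> legal
(7,2): flips 3 -> legal
(7,3): no bracket -> illegal
B mobility = 12
-- W to move --
(1,2): flips 1 -> legal
(1,3): no bracket -> illegal
(1,4): no bracket -> illegal
(2,1): no bracket -> illegal
(2,2): flips 2 -> legal
(3,1): flips 2 -> legal
(3,5): flips 2 -> legal
(4,1): no bracket -> illegal
(4,5): flips 2 -> legal
(4,6): no bracket -> illegal
(4,7): no bracket -> illegal
(5,7): flips 4 -> legal
(6,3): no bracket -> illegal
(6,5): no bracket -> illegal
(6,6): no bracket -> illegal
(6,7): no bracket -> illegal
(7,3): no bracket -> illegal
(7,5): flips 2 -> legal
W mobility = 7

Answer: B=12 W=7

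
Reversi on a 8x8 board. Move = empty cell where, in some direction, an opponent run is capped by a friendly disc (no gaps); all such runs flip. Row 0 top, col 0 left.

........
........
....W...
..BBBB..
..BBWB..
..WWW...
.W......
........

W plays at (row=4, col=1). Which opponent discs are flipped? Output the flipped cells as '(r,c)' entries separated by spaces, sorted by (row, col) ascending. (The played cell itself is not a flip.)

Dir NW: first cell '.' (not opp) -> no flip
Dir N: first cell '.' (not opp) -> no flip
Dir NE: opp run (3,2), next='.' -> no flip
Dir W: first cell '.' (not opp) -> no flip
Dir E: opp run (4,2) (4,3) capped by W -> flip
Dir SW: first cell '.' (not opp) -> no flip
Dir S: first cell '.' (not opp) -> no flip
Dir SE: first cell 'W' (not opp) -> no flip

Answer: (4,2) (4,3)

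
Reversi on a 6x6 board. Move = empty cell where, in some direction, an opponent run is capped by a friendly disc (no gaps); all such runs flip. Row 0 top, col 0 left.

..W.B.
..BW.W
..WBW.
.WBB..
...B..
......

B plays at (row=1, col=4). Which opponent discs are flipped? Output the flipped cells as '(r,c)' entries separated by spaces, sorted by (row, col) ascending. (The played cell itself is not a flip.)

Answer: (1,3)

Derivation:
Dir NW: first cell '.' (not opp) -> no flip
Dir N: first cell 'B' (not opp) -> no flip
Dir NE: first cell '.' (not opp) -> no flip
Dir W: opp run (1,3) capped by B -> flip
Dir E: opp run (1,5), next=edge -> no flip
Dir SW: first cell 'B' (not opp) -> no flip
Dir S: opp run (2,4), next='.' -> no flip
Dir SE: first cell '.' (not opp) -> no flip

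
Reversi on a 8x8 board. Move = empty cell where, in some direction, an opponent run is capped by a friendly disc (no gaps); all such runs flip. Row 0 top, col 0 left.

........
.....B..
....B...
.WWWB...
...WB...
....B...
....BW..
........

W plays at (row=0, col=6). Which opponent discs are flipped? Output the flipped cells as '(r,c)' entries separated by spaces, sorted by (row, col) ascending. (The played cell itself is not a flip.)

Answer: (1,5) (2,4)

Derivation:
Dir NW: edge -> no flip
Dir N: edge -> no flip
Dir NE: edge -> no flip
Dir W: first cell '.' (not opp) -> no flip
Dir E: first cell '.' (not opp) -> no flip
Dir SW: opp run (1,5) (2,4) capped by W -> flip
Dir S: first cell '.' (not opp) -> no flip
Dir SE: first cell '.' (not opp) -> no flip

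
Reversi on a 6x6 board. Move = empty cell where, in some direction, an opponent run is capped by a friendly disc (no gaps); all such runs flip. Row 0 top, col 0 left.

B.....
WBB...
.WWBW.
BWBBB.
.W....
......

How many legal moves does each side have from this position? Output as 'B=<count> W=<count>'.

-- B to move --
(0,1): no bracket -> illegal
(1,3): no bracket -> illegal
(1,4): flips 1 -> legal
(1,5): flips 1 -> legal
(2,0): flips 3 -> legal
(2,5): flips 1 -> legal
(3,5): no bracket -> illegal
(4,0): no bracket -> illegal
(4,2): no bracket -> illegal
(5,0): flips 1 -> legal
(5,1): flips 3 -> legal
(5,2): flips 1 -> legal
B mobility = 7
-- W to move --
(0,1): flips 1 -> legal
(0,2): flips 1 -> legal
(0,3): flips 1 -> legal
(1,3): flips 2 -> legal
(1,4): flips 2 -> legal
(2,0): no bracket -> illegal
(2,5): no bracket -> illegal
(3,5): flips 3 -> legal
(4,0): no bracket -> illegal
(4,2): flips 2 -> legal
(4,3): flips 1 -> legal
(4,4): flips 2 -> legal
(4,5): no bracket -> illegal
W mobility = 9

Answer: B=7 W=9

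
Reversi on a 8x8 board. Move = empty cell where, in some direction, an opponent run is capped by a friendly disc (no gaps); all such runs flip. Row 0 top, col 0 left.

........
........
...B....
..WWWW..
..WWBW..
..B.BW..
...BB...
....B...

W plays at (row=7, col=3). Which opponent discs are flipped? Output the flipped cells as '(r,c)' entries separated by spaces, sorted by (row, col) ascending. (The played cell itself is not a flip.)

Answer: (6,4)

Derivation:
Dir NW: first cell '.' (not opp) -> no flip
Dir N: opp run (6,3), next='.' -> no flip
Dir NE: opp run (6,4) capped by W -> flip
Dir W: first cell '.' (not opp) -> no flip
Dir E: opp run (7,4), next='.' -> no flip
Dir SW: edge -> no flip
Dir S: edge -> no flip
Dir SE: edge -> no flip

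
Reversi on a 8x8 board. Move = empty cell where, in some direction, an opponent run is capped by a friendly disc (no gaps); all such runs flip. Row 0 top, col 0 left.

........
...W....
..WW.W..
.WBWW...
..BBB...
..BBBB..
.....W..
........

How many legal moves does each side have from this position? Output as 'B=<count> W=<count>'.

-- B to move --
(0,2): no bracket -> illegal
(0,3): flips 3 -> legal
(0,4): no bracket -> illegal
(1,1): flips 2 -> legal
(1,2): flips 1 -> legal
(1,4): flips 1 -> legal
(1,5): no bracket -> illegal
(1,6): flips 2 -> legal
(2,0): flips 1 -> legal
(2,1): no bracket -> illegal
(2,4): flips 2 -> legal
(2,6): no bracket -> illegal
(3,0): flips 1 -> legal
(3,5): flips 2 -> legal
(3,6): no bracket -> illegal
(4,0): no bracket -> illegal
(4,1): no bracket -> illegal
(4,5): no bracket -> illegal
(5,6): no bracket -> illegal
(6,4): no bracket -> illegal
(6,6): no bracket -> illegal
(7,4): no bracket -> illegal
(7,5): flips 1 -> legal
(7,6): flips 1 -> legal
B mobility = 11
-- W to move --
(2,1): flips 3 -> legal
(3,5): no bracket -> illegal
(4,1): flips 1 -> legal
(4,5): flips 1 -> legal
(4,6): no bracket -> illegal
(5,1): flips 1 -> legal
(5,6): no bracket -> illegal
(6,1): flips 2 -> legal
(6,2): flips 3 -> legal
(6,3): flips 2 -> legal
(6,4): flips 4 -> legal
(6,6): flips 2 -> legal
W mobility = 9

Answer: B=11 W=9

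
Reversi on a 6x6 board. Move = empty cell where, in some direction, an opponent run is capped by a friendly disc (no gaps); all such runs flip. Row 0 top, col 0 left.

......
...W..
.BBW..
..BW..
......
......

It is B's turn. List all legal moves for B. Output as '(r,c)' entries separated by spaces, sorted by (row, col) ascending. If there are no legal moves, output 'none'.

Answer: (0,4) (1,4) (2,4) (3,4) (4,4)

Derivation:
(0,2): no bracket -> illegal
(0,3): no bracket -> illegal
(0,4): flips 1 -> legal
(1,2): no bracket -> illegal
(1,4): flips 1 -> legal
(2,4): flips 1 -> legal
(3,4): flips 1 -> legal
(4,2): no bracket -> illegal
(4,3): no bracket -> illegal
(4,4): flips 1 -> legal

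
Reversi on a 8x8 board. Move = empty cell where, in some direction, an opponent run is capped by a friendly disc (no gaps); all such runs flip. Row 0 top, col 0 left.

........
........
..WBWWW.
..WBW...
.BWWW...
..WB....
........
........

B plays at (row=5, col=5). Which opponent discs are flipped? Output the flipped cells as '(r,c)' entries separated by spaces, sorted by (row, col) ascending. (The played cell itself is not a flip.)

Answer: (4,4)

Derivation:
Dir NW: opp run (4,4) capped by B -> flip
Dir N: first cell '.' (not opp) -> no flip
Dir NE: first cell '.' (not opp) -> no flip
Dir W: first cell '.' (not opp) -> no flip
Dir E: first cell '.' (not opp) -> no flip
Dir SW: first cell '.' (not opp) -> no flip
Dir S: first cell '.' (not opp) -> no flip
Dir SE: first cell '.' (not opp) -> no flip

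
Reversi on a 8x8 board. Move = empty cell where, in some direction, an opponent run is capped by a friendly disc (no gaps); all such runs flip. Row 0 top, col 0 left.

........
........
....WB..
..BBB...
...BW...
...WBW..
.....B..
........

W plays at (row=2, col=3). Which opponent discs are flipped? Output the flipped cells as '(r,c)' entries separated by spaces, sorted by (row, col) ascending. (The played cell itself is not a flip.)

Dir NW: first cell '.' (not opp) -> no flip
Dir N: first cell '.' (not opp) -> no flip
Dir NE: first cell '.' (not opp) -> no flip
Dir W: first cell '.' (not opp) -> no flip
Dir E: first cell 'W' (not opp) -> no flip
Dir SW: opp run (3,2), next='.' -> no flip
Dir S: opp run (3,3) (4,3) capped by W -> flip
Dir SE: opp run (3,4), next='.' -> no flip

Answer: (3,3) (4,3)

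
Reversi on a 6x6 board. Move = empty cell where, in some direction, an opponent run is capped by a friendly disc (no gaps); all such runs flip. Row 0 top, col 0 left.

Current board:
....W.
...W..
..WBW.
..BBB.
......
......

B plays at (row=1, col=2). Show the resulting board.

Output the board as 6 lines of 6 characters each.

Answer: ....W.
..BW..
..BBW.
..BBB.
......
......

Derivation:
Place B at (1,2); scan 8 dirs for brackets.
Dir NW: first cell '.' (not opp) -> no flip
Dir N: first cell '.' (not opp) -> no flip
Dir NE: first cell '.' (not opp) -> no flip
Dir W: first cell '.' (not opp) -> no flip
Dir E: opp run (1,3), next='.' -> no flip
Dir SW: first cell '.' (not opp) -> no flip
Dir S: opp run (2,2) capped by B -> flip
Dir SE: first cell 'B' (not opp) -> no flip
All flips: (2,2)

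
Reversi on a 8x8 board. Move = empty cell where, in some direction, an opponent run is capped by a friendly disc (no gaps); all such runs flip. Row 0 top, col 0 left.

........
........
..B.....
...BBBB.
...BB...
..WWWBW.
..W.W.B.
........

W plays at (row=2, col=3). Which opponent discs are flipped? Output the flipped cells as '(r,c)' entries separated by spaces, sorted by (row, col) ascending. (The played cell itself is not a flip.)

Dir NW: first cell '.' (not opp) -> no flip
Dir N: first cell '.' (not opp) -> no flip
Dir NE: first cell '.' (not opp) -> no flip
Dir W: opp run (2,2), next='.' -> no flip
Dir E: first cell '.' (not opp) -> no flip
Dir SW: first cell '.' (not opp) -> no flip
Dir S: opp run (3,3) (4,3) capped by W -> flip
Dir SE: opp run (3,4), next='.' -> no flip

Answer: (3,3) (4,3)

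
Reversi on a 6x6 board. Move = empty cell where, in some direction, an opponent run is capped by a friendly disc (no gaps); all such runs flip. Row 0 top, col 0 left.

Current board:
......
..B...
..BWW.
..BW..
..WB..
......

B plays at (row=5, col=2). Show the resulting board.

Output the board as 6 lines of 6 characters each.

Place B at (5,2); scan 8 dirs for brackets.
Dir NW: first cell '.' (not opp) -> no flip
Dir N: opp run (4,2) capped by B -> flip
Dir NE: first cell 'B' (not opp) -> no flip
Dir W: first cell '.' (not opp) -> no flip
Dir E: first cell '.' (not opp) -> no flip
Dir SW: edge -> no flip
Dir S: edge -> no flip
Dir SE: edge -> no flip
All flips: (4,2)

Answer: ......
..B...
..BWW.
..BW..
..BB..
..B...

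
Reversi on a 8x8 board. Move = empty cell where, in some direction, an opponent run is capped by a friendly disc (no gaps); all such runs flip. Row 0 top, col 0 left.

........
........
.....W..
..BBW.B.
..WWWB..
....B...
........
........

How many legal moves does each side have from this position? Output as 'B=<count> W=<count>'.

-- B to move --
(1,4): flips 1 -> legal
(1,5): no bracket -> illegal
(1,6): no bracket -> illegal
(2,3): flips 1 -> legal
(2,4): flips 2 -> legal
(2,6): no bracket -> illegal
(3,1): no bracket -> illegal
(3,5): flips 1 -> legal
(4,1): flips 3 -> legal
(5,1): flips 1 -> legal
(5,2): flips 1 -> legal
(5,3): flips 1 -> legal
(5,5): flips 1 -> legal
B mobility = 9
-- W to move --
(2,1): flips 1 -> legal
(2,2): flips 2 -> legal
(2,3): flips 1 -> legal
(2,4): flips 1 -> legal
(2,6): no bracket -> illegal
(2,7): no bracket -> illegal
(3,1): flips 2 -> legal
(3,5): no bracket -> illegal
(3,7): no bracket -> illegal
(4,1): no bracket -> illegal
(4,6): flips 1 -> legal
(4,7): flips 1 -> legal
(5,3): no bracket -> illegal
(5,5): no bracket -> illegal
(5,6): flips 1 -> legal
(6,3): no bracket -> illegal
(6,4): flips 1 -> legal
(6,5): flips 1 -> legal
W mobility = 10

Answer: B=9 W=10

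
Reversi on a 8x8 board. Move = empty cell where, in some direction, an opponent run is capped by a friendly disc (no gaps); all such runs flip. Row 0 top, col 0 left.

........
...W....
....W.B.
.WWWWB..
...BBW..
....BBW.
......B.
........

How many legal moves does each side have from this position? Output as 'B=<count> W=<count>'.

-- B to move --
(0,2): flips 2 -> legal
(0,3): no bracket -> illegal
(0,4): no bracket -> illegal
(1,2): no bracket -> illegal
(1,4): flips 2 -> legal
(1,5): no bracket -> illegal
(2,0): no bracket -> illegal
(2,1): flips 1 -> legal
(2,2): flips 1 -> legal
(2,3): flips 1 -> legal
(2,5): flips 1 -> legal
(3,0): flips 4 -> legal
(3,6): flips 1 -> legal
(4,0): no bracket -> illegal
(4,1): no bracket -> illegal
(4,2): no bracket -> illegal
(4,6): flips 2 -> legal
(4,7): no bracket -> illegal
(5,7): flips 1 -> legal
(6,5): no bracket -> illegal
(6,7): no bracket -> illegal
B mobility = 10
-- W to move --
(1,5): no bracket -> illegal
(1,6): no bracket -> illegal
(1,7): no bracket -> illegal
(2,5): flips 1 -> legal
(2,7): no bracket -> illegal
(3,6): flips 1 -> legal
(3,7): no bracket -> illegal
(4,2): flips 2 -> legal
(4,6): flips 1 -> legal
(5,2): flips 1 -> legal
(5,3): flips 3 -> legal
(5,7): no bracket -> illegal
(6,3): flips 1 -> legal
(6,4): flips 2 -> legal
(6,5): flips 3 -> legal
(6,7): no bracket -> illegal
(7,5): no bracket -> illegal
(7,6): flips 1 -> legal
(7,7): flips 3 -> legal
W mobility = 11

Answer: B=10 W=11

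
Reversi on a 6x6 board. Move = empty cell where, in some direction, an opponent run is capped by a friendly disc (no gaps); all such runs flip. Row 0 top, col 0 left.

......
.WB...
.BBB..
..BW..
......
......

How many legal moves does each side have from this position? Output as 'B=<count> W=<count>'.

-- B to move --
(0,0): flips 1 -> legal
(0,1): flips 1 -> legal
(0,2): no bracket -> illegal
(1,0): flips 1 -> legal
(2,0): no bracket -> illegal
(2,4): no bracket -> illegal
(3,4): flips 1 -> legal
(4,2): no bracket -> illegal
(4,3): flips 1 -> legal
(4,4): flips 1 -> legal
B mobility = 6
-- W to move --
(0,1): no bracket -> illegal
(0,2): no bracket -> illegal
(0,3): no bracket -> illegal
(1,0): no bracket -> illegal
(1,3): flips 2 -> legal
(1,4): no bracket -> illegal
(2,0): no bracket -> illegal
(2,4): no bracket -> illegal
(3,0): no bracket -> illegal
(3,1): flips 2 -> legal
(3,4): no bracket -> illegal
(4,1): no bracket -> illegal
(4,2): no bracket -> illegal
(4,3): no bracket -> illegal
W mobility = 2

Answer: B=6 W=2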